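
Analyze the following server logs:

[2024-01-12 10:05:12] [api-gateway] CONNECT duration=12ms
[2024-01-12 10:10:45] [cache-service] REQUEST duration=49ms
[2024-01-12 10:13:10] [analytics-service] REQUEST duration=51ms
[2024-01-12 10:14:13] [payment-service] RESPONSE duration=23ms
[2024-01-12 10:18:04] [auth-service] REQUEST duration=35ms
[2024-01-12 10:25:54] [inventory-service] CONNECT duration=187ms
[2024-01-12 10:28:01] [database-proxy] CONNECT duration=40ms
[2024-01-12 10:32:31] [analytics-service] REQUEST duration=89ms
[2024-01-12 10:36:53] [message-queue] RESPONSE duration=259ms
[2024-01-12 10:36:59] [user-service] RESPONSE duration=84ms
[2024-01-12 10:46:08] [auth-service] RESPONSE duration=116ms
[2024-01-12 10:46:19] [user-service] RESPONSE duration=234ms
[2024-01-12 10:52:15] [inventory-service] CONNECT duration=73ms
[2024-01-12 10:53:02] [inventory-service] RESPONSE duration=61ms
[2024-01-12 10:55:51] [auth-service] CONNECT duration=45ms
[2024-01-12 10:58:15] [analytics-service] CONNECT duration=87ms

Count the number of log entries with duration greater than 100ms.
4

To count timeouts:

1. Threshold: 100ms
2. Extract duration from each log entry
3. Count entries where duration > 100
4. Timeout count: 4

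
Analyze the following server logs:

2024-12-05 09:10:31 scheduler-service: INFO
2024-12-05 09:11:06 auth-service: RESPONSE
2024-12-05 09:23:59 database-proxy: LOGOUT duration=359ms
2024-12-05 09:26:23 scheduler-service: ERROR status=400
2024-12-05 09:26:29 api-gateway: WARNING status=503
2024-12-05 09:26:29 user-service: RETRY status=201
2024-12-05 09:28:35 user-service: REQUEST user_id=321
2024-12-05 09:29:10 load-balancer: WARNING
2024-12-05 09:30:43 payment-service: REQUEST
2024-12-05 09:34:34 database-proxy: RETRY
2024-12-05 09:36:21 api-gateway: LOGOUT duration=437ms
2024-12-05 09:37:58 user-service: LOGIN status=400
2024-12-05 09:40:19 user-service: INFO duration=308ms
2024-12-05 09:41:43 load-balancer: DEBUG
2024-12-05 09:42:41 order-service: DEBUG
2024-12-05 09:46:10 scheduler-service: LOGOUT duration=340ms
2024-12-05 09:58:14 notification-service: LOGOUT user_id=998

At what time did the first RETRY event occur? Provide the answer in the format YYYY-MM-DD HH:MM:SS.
2024-12-05 09:26:29

To find the first event:

1. Filter for all RETRY events
2. Sort by timestamp
3. Select the first one
4. Timestamp: 2024-12-05 09:26:29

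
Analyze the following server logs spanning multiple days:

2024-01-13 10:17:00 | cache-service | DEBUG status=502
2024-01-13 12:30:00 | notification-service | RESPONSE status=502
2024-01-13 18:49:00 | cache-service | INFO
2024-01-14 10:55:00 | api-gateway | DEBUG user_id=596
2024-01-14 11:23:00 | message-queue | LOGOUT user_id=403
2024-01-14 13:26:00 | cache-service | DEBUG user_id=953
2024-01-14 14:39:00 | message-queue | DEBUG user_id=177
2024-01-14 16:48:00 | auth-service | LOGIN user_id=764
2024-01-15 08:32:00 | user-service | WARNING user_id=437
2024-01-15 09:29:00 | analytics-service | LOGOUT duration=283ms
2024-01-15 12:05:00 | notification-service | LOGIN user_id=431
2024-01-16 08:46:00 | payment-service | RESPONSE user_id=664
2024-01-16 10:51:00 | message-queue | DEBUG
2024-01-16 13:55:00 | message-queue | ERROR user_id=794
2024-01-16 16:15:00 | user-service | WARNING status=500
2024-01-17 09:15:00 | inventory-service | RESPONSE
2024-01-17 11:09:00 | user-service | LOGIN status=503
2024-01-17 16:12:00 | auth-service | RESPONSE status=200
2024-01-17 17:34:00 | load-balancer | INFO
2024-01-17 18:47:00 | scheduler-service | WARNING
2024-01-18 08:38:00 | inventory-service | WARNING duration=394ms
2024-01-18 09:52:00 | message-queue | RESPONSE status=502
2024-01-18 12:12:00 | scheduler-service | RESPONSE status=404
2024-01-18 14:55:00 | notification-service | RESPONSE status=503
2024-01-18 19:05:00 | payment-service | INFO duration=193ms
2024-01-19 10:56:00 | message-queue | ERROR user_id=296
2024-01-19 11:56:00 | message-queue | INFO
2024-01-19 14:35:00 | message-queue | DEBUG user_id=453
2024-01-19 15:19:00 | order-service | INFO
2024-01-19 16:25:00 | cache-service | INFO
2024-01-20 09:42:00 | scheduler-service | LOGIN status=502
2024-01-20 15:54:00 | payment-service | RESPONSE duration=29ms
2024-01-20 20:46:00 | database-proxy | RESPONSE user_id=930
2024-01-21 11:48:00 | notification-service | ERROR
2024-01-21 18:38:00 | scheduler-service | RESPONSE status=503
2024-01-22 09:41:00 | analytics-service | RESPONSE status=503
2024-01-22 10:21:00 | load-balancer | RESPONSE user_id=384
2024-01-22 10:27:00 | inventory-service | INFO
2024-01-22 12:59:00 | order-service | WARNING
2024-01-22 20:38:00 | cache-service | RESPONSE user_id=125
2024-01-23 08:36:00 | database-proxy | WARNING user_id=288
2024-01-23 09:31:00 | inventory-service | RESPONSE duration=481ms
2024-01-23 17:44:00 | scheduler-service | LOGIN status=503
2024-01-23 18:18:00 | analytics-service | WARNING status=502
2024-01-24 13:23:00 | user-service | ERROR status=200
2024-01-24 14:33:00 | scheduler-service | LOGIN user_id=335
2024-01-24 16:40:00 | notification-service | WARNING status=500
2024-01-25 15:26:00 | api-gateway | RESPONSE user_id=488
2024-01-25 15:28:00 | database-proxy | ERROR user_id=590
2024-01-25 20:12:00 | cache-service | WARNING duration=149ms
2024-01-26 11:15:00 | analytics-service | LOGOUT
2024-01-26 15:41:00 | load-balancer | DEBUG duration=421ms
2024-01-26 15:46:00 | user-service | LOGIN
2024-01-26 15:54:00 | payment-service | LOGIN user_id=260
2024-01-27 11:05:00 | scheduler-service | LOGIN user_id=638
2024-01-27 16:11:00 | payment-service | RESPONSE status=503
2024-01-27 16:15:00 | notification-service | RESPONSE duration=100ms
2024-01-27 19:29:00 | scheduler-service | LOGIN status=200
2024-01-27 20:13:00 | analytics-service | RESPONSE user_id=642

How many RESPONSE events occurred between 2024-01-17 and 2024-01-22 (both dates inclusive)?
11

To filter by date range:

1. Date range: 2024-01-17 through 2024-01-22, both dates inclusive
2. Filter for RESPONSE events whose date falls in this range
3. Count matching events: 11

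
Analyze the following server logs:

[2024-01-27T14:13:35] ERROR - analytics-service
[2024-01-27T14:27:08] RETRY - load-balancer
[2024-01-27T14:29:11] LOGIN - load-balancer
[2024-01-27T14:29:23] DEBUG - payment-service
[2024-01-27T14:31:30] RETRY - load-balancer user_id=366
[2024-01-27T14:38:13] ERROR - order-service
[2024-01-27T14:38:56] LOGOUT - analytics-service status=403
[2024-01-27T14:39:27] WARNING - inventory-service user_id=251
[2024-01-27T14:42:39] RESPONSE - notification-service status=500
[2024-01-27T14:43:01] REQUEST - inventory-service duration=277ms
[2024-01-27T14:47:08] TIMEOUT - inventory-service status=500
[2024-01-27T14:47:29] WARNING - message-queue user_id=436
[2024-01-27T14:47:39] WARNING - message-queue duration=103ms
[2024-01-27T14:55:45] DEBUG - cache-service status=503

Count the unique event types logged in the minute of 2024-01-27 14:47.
2

To count unique event types:

1. Filter events in the minute starting at 2024-01-27 14:47
2. Extract event types from matching entries
3. Count unique types: 2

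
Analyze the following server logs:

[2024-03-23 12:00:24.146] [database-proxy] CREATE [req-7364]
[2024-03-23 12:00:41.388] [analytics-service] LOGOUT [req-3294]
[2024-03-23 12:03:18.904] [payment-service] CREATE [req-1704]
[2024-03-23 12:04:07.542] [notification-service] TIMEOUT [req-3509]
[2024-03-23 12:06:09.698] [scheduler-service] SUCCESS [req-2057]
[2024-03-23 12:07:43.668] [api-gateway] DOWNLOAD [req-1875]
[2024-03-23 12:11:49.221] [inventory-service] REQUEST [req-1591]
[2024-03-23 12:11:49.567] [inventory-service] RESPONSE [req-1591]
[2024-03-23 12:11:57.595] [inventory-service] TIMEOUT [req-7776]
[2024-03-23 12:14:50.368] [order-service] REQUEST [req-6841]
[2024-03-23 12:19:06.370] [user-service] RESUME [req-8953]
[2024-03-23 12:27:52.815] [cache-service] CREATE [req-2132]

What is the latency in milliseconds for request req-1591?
346

To calculate latency:

1. Find REQUEST with id req-1591: 2024-03-23 12:11:49.221
2. Find RESPONSE with id req-1591: 2024-03-23 12:11:49.567
3. Latency: 2024-03-23 12:11:49.567 - 2024-03-23 12:11:49.221 = 346ms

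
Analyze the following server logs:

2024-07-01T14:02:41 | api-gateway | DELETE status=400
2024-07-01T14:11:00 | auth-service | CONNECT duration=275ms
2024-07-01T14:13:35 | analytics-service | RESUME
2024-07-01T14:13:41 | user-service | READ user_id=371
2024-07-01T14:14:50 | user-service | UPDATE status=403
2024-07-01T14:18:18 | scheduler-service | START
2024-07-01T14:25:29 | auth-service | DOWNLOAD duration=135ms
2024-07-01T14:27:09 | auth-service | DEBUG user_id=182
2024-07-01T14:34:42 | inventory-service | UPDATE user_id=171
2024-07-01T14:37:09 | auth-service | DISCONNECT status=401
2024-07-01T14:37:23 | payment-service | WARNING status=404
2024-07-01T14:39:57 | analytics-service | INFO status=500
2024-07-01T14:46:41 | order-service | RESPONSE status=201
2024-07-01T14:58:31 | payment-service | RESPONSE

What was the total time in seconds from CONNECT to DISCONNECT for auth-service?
1569

To calculate state duration:

1. Find CONNECT event for auth-service: 2024-07-01T14:11:00
2. Find DISCONNECT event for auth-service: 2024-07-01T14:37:09
3. Calculate duration: 2024-07-01T14:37:09 - 2024-07-01T14:11:00 = 1569 seconds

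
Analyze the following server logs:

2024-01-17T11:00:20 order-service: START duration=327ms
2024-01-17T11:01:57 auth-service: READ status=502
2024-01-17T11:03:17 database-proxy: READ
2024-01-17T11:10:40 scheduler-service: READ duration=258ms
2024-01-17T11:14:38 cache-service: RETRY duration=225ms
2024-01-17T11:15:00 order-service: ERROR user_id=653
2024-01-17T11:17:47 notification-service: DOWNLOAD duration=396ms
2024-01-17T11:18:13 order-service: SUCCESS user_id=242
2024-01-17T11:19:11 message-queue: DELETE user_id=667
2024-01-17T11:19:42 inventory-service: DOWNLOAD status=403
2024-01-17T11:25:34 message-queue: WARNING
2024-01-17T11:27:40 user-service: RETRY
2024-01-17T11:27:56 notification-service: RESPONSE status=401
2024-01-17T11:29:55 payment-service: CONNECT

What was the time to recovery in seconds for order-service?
193

To calculate recovery time:

1. Find ERROR event for order-service: 2024-01-17T11:15:00
2. Find next SUCCESS event for order-service: 2024-01-17T11:18:13
3. Recovery time: 2024-01-17T11:18:13 - 2024-01-17T11:15:00 = 193 seconds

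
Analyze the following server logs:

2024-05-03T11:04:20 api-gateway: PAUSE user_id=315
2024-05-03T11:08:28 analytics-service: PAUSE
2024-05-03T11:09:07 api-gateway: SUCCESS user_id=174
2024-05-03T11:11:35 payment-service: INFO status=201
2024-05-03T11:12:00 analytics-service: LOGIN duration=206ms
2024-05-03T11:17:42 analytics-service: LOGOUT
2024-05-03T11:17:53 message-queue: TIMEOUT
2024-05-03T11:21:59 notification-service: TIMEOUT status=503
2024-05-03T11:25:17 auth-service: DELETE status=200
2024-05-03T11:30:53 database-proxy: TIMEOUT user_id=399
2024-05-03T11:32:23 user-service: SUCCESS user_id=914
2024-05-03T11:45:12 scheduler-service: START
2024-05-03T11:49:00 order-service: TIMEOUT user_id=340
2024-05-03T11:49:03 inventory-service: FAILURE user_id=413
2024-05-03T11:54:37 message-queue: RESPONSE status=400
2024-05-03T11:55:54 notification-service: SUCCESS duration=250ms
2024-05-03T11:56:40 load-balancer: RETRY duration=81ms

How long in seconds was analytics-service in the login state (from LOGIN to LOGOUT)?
342

To calculate state duration:

1. Find LOGIN event for analytics-service: 2024-05-03T11:12:00
2. Find LOGOUT event for analytics-service: 2024-05-03T11:17:42
3. Calculate duration: 2024-05-03T11:17:42 - 2024-05-03T11:12:00 = 342 seconds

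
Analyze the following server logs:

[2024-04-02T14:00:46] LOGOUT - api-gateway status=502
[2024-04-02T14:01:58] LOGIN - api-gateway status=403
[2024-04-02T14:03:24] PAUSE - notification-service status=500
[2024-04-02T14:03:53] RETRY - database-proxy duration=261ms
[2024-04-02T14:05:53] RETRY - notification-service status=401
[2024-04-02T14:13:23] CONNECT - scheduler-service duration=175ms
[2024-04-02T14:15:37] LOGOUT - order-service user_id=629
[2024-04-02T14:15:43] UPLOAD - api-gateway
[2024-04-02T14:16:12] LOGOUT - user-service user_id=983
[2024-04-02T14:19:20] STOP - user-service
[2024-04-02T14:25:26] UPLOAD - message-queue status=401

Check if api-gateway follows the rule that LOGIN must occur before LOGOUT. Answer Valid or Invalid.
Invalid

To validate ordering:

1. Required order: LOGIN → LOGOUT
2. Rule: LOGIN must occur before LOGOUT
3. Check actual order of events for api-gateway
4. Result: Invalid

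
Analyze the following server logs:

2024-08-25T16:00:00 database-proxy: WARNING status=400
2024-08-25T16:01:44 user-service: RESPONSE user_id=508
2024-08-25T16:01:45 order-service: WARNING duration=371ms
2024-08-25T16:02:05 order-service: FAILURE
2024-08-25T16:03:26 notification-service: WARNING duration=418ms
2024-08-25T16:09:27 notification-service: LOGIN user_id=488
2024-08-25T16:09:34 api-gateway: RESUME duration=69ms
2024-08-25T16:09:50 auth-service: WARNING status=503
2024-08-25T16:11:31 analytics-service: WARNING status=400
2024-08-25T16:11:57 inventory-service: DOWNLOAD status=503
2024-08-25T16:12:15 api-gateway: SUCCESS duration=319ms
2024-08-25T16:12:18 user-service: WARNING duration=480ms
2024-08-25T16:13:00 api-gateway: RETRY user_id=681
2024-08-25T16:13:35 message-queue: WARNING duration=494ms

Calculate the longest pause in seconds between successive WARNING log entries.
384

To find the longest gap:

1. Extract all WARNING events in chronological order
2. Calculate time differences between consecutive events
3. Find the maximum difference
4. Longest gap: 384 seconds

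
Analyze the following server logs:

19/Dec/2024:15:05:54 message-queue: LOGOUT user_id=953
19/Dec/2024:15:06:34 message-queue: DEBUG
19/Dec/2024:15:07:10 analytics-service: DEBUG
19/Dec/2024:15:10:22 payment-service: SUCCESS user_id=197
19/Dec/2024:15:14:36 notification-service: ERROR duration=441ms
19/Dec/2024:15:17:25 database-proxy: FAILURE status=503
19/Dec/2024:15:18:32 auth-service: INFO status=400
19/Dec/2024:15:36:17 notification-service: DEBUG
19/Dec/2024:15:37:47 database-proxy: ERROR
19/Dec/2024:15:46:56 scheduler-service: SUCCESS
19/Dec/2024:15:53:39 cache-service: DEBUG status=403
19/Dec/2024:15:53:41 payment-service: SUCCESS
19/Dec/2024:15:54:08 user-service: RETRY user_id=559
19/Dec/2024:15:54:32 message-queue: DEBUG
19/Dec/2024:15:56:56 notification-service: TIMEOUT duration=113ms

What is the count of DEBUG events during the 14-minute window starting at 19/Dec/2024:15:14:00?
0

To count events in the time window:

1. Window boundaries: 19/Dec/2024:15:14:00 to 19/Dec/2024:15:28:00
2. Filter for DEBUG events within this window
3. Count matching events: 0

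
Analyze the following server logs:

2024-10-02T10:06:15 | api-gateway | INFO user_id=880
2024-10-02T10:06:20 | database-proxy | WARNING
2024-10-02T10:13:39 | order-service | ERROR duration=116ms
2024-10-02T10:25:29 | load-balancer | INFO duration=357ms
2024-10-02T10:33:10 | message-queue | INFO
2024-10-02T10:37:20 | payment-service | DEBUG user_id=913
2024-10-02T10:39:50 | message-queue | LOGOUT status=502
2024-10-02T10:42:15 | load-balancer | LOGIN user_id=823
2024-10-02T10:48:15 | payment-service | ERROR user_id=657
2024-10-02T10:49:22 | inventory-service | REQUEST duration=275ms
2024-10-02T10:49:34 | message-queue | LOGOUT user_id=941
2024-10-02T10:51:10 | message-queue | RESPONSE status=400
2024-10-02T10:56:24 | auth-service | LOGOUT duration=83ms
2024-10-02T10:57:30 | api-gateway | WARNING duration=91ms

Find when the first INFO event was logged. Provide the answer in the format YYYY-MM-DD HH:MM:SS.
2024-10-02 10:06:15

To find the first event:

1. Filter for all INFO events
2. Sort by timestamp
3. Select the first one
4. Timestamp: 2024-10-02 10:06:15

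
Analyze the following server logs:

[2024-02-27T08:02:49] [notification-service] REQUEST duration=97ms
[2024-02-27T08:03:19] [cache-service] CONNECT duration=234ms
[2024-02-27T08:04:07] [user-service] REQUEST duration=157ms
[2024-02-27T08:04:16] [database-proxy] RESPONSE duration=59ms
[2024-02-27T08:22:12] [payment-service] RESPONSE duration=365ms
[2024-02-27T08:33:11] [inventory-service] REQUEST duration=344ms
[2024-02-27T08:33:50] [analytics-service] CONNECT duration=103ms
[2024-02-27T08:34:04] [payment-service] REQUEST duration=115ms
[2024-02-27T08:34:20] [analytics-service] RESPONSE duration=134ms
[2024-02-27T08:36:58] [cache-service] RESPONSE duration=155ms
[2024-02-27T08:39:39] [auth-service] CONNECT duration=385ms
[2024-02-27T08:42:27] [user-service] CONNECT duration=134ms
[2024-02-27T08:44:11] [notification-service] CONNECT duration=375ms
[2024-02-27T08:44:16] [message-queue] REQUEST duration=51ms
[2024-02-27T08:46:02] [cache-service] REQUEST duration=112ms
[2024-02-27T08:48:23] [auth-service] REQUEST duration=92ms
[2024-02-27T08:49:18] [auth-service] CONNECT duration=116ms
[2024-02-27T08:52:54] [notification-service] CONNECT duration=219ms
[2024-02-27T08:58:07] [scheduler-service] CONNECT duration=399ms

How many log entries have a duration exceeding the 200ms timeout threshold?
7

To count timeouts:

1. Threshold: 200ms
2. Extract duration from each log entry
3. Count entries where duration > 200
4. Timeout count: 7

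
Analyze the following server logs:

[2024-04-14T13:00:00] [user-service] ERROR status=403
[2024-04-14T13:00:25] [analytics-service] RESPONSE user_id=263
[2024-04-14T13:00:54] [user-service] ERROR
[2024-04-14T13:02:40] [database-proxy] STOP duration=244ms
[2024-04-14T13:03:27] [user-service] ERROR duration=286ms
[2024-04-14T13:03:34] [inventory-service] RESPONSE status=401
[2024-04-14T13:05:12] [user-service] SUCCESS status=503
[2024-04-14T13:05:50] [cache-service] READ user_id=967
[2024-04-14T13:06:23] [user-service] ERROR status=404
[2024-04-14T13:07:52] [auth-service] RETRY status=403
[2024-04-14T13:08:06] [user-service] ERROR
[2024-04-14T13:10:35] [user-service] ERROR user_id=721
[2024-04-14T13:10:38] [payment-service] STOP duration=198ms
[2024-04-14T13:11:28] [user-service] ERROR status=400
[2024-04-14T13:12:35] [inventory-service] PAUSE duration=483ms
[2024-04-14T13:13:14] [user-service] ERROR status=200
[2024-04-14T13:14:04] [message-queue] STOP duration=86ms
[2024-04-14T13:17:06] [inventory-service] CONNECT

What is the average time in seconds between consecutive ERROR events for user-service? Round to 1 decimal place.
113.4

To calculate average interval:

1. Find all ERROR events for user-service in order
2. Calculate time gaps between consecutive events
3. Compute mean of gaps: 794 / 7 = 113.4 seconds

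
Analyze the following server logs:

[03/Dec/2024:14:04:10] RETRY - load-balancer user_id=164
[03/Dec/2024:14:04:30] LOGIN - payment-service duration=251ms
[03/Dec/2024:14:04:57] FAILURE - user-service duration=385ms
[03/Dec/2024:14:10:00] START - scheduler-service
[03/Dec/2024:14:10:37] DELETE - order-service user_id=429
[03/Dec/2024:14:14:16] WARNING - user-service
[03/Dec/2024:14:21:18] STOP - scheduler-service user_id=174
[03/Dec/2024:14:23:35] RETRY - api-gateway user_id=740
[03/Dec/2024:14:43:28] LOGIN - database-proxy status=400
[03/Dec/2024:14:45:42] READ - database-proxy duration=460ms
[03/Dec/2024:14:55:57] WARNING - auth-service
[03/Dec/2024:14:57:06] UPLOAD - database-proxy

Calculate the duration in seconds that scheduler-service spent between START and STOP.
678

To calculate state duration:

1. Find START event for scheduler-service: 03/Dec/2024:14:10:00
2. Find STOP event for scheduler-service: 03/Dec/2024:14:21:18
3. Calculate duration: 03/Dec/2024:14:21:18 - 03/Dec/2024:14:10:00 = 678 seconds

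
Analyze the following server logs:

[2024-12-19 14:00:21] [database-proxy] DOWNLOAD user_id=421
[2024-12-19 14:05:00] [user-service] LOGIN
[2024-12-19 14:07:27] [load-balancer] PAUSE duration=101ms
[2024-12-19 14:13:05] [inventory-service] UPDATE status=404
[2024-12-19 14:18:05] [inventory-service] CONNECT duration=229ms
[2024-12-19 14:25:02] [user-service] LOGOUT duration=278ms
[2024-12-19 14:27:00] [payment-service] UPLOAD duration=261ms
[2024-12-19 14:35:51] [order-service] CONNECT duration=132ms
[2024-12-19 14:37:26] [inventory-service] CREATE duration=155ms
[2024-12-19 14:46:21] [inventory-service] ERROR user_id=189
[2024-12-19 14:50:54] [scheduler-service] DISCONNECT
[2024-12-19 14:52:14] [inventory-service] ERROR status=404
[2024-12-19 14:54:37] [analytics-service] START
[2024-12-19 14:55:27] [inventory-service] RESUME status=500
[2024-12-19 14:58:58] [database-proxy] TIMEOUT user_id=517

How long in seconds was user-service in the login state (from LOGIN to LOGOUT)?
1202

To calculate state duration:

1. Find LOGIN event for user-service: 2024-12-19 14:05:00
2. Find LOGOUT event for user-service: 2024-12-19 14:25:02
3. Calculate duration: 2024-12-19 14:25:02 - 2024-12-19 14:05:00 = 1202 seconds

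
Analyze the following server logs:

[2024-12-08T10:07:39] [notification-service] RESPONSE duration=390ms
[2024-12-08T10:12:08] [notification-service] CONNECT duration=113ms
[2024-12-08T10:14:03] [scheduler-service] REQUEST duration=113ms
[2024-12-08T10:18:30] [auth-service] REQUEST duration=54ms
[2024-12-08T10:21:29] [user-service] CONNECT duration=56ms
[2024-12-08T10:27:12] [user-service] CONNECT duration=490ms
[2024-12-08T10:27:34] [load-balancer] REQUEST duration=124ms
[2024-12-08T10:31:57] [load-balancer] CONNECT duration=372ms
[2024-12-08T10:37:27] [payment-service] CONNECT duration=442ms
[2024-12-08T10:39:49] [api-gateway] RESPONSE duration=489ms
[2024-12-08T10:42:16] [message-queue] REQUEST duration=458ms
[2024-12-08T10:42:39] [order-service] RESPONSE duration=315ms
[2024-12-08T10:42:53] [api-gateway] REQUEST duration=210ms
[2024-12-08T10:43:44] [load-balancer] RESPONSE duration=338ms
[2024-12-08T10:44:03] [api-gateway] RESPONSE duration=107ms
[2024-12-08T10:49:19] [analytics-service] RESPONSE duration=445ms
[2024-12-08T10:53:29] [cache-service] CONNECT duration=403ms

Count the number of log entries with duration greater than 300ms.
10

To count timeouts:

1. Threshold: 300ms
2. Extract duration from each log entry
3. Count entries where duration > 300
4. Timeout count: 10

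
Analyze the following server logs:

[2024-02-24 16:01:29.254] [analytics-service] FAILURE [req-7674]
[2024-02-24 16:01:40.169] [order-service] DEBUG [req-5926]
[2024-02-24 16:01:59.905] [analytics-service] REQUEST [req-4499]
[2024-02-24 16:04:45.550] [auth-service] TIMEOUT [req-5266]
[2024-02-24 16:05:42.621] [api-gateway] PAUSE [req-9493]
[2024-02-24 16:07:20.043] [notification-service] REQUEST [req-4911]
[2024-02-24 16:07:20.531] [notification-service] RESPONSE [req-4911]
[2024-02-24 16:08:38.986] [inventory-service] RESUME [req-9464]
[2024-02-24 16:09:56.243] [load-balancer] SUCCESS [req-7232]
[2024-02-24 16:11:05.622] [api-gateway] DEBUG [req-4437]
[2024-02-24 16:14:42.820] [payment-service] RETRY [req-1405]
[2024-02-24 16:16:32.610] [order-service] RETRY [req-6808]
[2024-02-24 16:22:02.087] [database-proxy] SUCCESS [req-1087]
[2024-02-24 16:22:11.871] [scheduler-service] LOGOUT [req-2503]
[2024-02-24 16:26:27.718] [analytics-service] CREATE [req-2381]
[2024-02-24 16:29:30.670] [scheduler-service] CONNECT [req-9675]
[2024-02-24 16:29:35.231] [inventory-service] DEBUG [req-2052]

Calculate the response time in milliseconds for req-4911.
488

To calculate latency:

1. Find REQUEST with id req-4911: 2024-02-24 16:07:20.043
2. Find RESPONSE with id req-4911: 2024-02-24 16:07:20.531
3. Latency: 2024-02-24 16:07:20.531 - 2024-02-24 16:07:20.043 = 488ms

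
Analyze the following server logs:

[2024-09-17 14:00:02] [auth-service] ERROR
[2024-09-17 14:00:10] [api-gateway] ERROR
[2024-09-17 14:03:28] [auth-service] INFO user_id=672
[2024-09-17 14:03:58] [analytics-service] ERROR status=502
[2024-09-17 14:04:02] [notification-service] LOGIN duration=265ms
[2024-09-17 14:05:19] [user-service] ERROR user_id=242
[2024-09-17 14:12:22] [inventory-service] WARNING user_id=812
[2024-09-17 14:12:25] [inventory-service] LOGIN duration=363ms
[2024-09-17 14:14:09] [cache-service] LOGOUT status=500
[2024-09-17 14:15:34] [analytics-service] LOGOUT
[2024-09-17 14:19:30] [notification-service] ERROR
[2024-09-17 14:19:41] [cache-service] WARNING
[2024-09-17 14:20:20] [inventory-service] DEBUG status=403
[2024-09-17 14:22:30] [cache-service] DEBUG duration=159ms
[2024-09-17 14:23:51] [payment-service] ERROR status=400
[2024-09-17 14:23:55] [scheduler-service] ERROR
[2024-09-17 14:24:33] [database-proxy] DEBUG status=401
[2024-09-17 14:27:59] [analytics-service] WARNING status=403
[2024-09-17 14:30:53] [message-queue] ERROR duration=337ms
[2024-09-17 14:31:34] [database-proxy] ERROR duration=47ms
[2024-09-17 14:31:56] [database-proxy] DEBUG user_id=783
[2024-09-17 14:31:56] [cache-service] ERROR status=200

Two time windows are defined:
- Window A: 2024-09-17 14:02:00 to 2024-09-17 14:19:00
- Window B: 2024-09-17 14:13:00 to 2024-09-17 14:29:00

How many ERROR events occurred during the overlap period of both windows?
0

To find overlap events:

1. Window A: 2024-09-17 14:02:00 to 2024-09-17 14:19:00
2. Window B: 2024-09-17 14:13:00 to 2024-09-17 14:29:00
3. Overlap period: 2024-09-17 14:13:00 to 2024-09-17 14:19:00
4. Count ERROR events in overlap: 0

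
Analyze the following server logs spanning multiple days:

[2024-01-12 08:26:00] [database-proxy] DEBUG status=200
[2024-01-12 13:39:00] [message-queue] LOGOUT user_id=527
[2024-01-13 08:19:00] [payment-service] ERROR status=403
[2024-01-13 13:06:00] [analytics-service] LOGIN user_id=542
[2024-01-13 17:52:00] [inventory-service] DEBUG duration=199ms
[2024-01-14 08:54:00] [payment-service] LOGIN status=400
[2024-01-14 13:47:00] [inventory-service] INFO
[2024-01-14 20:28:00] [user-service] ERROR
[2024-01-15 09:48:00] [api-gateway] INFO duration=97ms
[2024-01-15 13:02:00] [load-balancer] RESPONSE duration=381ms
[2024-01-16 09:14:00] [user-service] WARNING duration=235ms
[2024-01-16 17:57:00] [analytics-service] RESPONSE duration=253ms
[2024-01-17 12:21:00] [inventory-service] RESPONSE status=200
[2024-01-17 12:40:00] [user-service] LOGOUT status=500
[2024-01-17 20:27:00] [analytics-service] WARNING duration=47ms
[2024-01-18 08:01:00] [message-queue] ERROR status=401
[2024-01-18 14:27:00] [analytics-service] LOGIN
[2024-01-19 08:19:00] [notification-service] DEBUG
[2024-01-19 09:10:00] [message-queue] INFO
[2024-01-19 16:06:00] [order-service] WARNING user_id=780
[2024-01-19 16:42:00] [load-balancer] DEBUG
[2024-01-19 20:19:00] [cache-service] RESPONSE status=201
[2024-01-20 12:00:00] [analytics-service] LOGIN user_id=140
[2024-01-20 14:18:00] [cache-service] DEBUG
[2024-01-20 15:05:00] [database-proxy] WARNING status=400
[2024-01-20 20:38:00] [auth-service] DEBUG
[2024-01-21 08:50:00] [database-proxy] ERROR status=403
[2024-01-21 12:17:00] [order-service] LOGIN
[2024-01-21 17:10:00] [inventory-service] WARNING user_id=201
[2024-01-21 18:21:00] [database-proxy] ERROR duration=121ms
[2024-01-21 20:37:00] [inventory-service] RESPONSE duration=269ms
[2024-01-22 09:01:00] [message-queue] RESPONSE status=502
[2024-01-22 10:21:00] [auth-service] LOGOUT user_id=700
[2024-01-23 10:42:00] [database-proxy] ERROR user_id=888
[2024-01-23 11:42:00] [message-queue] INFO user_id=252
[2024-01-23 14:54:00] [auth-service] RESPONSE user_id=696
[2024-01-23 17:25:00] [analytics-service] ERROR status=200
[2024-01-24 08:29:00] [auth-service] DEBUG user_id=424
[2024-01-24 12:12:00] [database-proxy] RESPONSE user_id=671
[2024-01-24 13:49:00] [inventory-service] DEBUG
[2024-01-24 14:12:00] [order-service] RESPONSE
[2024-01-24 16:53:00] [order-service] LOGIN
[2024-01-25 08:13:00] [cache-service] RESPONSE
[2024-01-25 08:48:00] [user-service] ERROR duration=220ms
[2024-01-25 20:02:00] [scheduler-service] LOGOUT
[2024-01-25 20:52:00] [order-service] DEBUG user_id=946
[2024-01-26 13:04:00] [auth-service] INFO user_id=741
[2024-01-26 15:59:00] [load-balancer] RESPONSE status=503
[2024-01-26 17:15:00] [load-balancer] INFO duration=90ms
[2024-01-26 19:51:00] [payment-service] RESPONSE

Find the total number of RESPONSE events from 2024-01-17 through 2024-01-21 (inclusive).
3

To filter by date range:

1. Date range: 2024-01-17 through 2024-01-21, both dates inclusive
2. Filter for RESPONSE events whose date falls in this range
3. Count matching events: 3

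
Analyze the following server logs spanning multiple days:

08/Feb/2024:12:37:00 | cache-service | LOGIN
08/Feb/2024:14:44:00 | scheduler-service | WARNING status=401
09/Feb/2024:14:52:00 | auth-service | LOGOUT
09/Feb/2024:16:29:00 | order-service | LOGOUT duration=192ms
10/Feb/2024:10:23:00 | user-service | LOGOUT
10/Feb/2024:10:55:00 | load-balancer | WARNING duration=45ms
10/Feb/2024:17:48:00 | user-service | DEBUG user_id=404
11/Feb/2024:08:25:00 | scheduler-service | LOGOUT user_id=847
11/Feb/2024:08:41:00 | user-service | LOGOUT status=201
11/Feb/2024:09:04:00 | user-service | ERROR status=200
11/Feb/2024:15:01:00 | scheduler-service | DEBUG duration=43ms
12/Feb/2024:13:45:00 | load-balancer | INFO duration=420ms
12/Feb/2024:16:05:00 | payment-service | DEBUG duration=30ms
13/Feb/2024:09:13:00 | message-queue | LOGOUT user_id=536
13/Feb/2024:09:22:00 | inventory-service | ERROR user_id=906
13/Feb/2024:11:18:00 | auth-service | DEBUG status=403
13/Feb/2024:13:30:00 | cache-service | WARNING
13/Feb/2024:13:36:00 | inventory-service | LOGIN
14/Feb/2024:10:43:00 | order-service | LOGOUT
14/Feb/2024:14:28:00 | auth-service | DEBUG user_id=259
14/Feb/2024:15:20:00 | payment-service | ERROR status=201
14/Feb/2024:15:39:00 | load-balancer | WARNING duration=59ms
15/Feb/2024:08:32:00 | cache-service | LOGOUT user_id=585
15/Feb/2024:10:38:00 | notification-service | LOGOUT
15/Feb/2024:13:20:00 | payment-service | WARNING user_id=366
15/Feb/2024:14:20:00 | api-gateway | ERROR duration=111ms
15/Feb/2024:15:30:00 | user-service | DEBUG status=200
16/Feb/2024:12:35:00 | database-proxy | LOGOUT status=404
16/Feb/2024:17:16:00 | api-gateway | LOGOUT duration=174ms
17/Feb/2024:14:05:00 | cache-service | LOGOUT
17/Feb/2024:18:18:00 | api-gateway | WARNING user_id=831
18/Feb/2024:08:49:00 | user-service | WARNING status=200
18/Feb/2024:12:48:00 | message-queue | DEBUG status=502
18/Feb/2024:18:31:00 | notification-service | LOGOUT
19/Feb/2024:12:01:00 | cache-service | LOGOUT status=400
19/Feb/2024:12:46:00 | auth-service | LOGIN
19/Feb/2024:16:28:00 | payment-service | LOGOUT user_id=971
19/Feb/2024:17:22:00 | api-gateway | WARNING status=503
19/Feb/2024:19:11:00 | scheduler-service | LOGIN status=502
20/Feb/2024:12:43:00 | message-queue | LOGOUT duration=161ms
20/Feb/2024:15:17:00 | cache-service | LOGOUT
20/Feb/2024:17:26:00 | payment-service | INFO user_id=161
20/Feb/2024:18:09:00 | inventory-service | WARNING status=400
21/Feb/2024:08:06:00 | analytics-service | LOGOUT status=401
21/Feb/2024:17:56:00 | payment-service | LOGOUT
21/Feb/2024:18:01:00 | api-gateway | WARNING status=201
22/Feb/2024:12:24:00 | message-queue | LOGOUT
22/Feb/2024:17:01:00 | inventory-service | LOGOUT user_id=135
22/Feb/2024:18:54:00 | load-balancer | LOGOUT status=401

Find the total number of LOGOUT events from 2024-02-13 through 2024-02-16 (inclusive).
6

To filter by date range:

1. Date range: 2024-02-13 through 2024-02-16, both dates inclusive
2. Filter for LOGOUT events whose date falls in this range
3. Count matching events: 6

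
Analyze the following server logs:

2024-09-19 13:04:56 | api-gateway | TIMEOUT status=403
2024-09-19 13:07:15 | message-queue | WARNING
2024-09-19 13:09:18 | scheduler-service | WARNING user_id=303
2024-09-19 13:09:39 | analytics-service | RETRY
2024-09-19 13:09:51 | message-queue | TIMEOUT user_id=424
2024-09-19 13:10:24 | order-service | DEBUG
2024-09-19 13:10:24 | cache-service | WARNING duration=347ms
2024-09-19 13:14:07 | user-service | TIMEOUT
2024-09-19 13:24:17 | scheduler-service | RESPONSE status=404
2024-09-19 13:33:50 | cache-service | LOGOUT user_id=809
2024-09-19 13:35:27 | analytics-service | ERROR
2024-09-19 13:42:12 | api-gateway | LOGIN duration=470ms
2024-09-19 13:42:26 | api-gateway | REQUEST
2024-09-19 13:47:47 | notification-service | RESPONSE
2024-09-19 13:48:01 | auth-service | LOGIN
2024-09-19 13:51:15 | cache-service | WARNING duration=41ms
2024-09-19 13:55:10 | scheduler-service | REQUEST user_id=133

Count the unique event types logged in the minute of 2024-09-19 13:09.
3

To count unique event types:

1. Filter events in the minute starting at 2024-09-19 13:09
2. Extract event types from matching entries
3. Count unique types: 3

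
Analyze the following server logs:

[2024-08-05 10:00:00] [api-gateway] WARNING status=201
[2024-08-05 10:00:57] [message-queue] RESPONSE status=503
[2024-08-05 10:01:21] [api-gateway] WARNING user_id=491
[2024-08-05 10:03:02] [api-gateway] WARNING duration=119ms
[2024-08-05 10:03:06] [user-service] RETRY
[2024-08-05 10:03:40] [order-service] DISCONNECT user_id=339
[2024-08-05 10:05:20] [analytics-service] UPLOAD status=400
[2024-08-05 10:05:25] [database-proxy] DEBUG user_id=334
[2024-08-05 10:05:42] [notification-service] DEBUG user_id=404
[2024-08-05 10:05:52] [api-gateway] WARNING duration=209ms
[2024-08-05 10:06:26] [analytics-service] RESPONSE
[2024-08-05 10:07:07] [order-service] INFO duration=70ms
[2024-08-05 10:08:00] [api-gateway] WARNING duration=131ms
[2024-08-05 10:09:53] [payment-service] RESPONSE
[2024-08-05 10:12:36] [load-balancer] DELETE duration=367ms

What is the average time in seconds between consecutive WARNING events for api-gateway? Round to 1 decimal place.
120.0

To calculate average interval:

1. Find all WARNING events for api-gateway in order
2. Calculate time gaps between consecutive events
3. Compute mean of gaps: 480 / 4 = 120.0 seconds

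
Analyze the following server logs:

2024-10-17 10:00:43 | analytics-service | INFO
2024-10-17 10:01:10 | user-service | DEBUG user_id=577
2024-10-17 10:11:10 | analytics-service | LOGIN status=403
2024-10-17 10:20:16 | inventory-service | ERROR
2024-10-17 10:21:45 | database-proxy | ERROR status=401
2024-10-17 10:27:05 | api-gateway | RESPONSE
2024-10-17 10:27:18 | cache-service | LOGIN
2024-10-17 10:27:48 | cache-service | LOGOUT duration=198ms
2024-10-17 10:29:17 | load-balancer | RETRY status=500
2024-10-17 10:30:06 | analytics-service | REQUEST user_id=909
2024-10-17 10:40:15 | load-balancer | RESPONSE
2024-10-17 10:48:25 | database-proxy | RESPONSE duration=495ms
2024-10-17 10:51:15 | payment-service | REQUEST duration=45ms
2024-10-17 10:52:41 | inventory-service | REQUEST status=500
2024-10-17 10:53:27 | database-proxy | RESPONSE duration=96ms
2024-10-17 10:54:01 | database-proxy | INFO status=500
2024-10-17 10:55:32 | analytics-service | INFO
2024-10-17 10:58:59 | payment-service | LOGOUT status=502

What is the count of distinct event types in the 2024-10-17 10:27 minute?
3

To count unique event types:

1. Filter events in the minute starting at 2024-10-17 10:27
2. Extract event types from matching entries
3. Count unique types: 3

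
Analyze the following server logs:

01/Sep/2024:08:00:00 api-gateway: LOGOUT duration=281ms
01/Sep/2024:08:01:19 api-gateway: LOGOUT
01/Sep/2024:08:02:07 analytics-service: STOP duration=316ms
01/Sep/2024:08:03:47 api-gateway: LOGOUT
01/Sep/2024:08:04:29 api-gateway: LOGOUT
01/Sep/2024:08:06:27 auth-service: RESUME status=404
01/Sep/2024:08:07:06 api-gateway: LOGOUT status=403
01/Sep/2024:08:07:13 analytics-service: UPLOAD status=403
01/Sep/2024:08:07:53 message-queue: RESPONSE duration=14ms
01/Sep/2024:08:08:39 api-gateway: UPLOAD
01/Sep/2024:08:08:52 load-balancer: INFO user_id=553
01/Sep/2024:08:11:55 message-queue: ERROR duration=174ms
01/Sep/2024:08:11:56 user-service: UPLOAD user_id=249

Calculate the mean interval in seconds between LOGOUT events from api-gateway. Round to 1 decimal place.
106.5

To calculate average interval:

1. Find all LOGOUT events for api-gateway in order
2. Calculate time gaps between consecutive events
3. Compute mean of gaps: 426 / 4 = 106.5 seconds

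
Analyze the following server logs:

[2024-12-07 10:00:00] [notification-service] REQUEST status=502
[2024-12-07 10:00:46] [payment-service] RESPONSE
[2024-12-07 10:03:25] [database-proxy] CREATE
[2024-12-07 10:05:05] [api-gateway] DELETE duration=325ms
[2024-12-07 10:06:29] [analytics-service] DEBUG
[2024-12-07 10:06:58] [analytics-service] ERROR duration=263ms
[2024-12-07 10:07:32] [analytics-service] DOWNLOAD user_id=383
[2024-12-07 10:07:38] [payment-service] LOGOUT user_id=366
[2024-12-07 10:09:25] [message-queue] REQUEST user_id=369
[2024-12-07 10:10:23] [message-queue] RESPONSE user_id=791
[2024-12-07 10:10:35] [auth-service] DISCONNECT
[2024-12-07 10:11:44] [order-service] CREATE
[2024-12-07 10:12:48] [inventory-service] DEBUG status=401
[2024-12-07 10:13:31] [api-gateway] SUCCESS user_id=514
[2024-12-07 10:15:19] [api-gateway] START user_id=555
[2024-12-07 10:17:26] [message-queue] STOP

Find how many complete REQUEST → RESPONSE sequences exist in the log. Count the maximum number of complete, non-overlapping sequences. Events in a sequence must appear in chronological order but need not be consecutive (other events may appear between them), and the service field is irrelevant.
2

To count sequences:

1. Look for pattern: REQUEST → RESPONSE
2. Greedily scan the log in chronological order, matching each sequence element in turn (ignoring service)
3. Each time the full pattern completes, increment the count and restart matching from the next event
4. Complete non-overlapping sequences found: 2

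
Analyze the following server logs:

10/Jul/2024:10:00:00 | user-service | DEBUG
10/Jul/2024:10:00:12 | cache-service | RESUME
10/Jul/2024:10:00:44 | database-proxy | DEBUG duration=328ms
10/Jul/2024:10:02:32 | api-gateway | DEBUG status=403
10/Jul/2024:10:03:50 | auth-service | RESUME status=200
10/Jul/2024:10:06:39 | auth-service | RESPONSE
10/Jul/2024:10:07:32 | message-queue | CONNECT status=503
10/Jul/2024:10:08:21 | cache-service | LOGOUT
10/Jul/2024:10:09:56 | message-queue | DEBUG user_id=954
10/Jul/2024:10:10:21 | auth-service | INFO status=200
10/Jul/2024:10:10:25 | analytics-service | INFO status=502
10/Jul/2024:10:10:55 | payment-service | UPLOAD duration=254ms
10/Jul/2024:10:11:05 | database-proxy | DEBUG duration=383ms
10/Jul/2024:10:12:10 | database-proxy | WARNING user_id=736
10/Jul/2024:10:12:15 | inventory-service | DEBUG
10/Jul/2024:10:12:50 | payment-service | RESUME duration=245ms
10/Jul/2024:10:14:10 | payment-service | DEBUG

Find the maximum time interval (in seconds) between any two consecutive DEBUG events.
444

To find the longest gap:

1. Extract all DEBUG events in chronological order
2. Calculate time differences between consecutive events
3. Find the maximum difference
4. Longest gap: 444 seconds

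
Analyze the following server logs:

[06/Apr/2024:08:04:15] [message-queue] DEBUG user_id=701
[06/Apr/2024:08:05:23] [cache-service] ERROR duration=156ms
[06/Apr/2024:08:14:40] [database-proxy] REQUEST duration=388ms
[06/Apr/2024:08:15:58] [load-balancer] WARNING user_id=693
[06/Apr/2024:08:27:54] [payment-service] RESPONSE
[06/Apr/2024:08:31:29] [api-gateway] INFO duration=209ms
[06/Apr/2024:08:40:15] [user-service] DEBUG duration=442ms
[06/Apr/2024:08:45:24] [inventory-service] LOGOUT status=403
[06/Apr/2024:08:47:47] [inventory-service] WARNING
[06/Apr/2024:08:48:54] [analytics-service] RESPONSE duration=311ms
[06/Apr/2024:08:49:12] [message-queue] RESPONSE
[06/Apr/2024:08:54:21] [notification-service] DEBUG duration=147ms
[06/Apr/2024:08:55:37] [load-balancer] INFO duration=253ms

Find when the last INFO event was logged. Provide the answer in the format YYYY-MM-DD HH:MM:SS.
2024-04-06 08:55:37

To find the last event:

1. Filter for all INFO events
2. Sort by timestamp
3. Select the last one
4. Timestamp: 2024-04-06 08:55:37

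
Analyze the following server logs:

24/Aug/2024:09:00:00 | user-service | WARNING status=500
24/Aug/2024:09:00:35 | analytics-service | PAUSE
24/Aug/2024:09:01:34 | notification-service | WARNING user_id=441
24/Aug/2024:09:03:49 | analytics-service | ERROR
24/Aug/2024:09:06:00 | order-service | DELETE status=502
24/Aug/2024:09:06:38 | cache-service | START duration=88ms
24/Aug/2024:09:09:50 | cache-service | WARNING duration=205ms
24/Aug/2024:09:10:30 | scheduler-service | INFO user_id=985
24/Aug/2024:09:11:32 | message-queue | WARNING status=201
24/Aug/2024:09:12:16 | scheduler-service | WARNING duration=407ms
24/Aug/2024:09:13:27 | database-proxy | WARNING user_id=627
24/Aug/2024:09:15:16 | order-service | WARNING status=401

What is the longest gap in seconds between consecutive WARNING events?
496

To find the longest gap:

1. Extract all WARNING events in chronological order
2. Calculate time differences between consecutive events
3. Find the maximum difference
4. Longest gap: 496 seconds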